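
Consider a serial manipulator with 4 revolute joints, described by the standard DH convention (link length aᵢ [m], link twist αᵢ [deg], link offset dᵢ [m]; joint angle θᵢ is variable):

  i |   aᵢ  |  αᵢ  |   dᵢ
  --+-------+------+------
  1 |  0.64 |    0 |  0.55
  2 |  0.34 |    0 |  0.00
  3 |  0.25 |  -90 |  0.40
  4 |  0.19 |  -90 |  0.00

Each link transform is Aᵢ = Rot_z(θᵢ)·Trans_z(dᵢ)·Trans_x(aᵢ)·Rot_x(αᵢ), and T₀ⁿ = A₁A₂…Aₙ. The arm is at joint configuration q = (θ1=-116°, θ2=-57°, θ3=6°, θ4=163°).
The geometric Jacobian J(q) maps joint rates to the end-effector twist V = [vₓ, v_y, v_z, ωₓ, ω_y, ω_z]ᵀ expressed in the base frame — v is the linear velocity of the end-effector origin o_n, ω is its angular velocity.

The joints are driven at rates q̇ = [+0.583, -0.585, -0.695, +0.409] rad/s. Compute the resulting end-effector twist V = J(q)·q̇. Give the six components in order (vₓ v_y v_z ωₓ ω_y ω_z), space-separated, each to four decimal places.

0.3467 -0.1114 0.0743 0.0920 -0.3985 -0.6970

o_n = [-0.6846, -0.6320, 0.8944]
J₁: ẑ×o_n = [0.6320, -0.6846, 0.0000], ω = ẑ
J2: z=[0.0000, 0.0000, 1.0000] o=[-0.2806, -0.5752, 0.5500] → [0.0568, -0.4040, 0.0000, 0.0000, 0.0000, 1.0000]
J3: z=[0.0000, 0.0000, 1.0000] o=[-0.6180, -0.6167, 0.5500] → [0.0154, -0.0666, 0.0000, 0.0000, 0.0000, 1.0000]
J4: z=[0.2250, -0.9744, 0.0000] o=[-0.8616, -0.6729, 0.9500] → [0.0541, 0.0125, 0.1817, 0.2250, -0.9744, 0.0000]
V = J·q̇ = [0.3467, -0.1114, 0.0743, 0.0920, -0.3985, -0.6970]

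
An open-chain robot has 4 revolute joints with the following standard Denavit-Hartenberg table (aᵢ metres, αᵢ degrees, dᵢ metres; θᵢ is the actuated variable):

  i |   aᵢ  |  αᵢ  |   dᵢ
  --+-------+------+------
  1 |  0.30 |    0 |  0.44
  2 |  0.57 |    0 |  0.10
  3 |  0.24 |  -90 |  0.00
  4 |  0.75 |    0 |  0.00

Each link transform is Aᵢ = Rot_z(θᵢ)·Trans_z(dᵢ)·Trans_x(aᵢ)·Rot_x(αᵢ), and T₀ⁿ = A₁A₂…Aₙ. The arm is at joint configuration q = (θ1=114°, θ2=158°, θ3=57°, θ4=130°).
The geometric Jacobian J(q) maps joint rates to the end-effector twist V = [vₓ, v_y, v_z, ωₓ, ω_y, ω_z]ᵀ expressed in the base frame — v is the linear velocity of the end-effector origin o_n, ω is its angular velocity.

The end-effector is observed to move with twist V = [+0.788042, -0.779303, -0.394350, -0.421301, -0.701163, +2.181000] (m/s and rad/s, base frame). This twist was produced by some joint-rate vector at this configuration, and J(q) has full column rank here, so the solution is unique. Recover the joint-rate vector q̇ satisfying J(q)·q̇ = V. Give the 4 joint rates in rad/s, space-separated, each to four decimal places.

o_n = [-0.3096, -0.1709, -0.0345]
J₁: ẑ×o_n = [0.1709, -0.3096, 0.0000], ω = ẑ
J2: z=[0.0000, 0.0000, 1.0000] o=[-0.1220, 0.2741, 0.4400] → [0.4450, -0.1876, 0.0000, 0.0000, 0.0000, 1.0000]
J3: z=[0.0000, 0.0000, 1.0000] o=[-0.1021, -0.2956, 0.5400] → [-0.1247, -0.2075, 0.0000, 0.0000, 0.0000, 1.0000]
J4: z=[0.5150, 0.8572, 0.0000] o=[0.1036, -0.4192, 0.5400] → [-0.4925, 0.2959, 0.4821, 0.5150, 0.8572, 0.0000]
q̇ = J⁺·V = [0.9570, 0.6570, 0.5670, -0.8180]

0.9570 0.6570 0.5670 -0.8180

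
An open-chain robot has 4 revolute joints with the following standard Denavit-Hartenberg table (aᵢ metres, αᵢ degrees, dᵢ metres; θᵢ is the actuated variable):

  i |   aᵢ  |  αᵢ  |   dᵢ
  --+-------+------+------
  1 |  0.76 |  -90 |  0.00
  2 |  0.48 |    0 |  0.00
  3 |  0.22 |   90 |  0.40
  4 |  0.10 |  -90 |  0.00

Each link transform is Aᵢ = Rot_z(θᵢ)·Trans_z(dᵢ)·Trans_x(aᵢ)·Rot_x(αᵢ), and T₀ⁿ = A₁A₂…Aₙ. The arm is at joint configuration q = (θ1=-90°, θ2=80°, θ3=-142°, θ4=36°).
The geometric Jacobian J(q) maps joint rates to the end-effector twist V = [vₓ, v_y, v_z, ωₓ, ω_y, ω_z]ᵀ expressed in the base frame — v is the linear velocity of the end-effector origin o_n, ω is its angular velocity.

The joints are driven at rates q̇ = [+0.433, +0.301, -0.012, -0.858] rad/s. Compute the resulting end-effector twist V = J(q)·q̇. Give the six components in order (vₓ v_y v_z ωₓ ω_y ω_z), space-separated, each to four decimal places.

0.3569 0.2405 -0.0214 0.2890 -0.7576 0.0302

o_n = [0.4588, -0.9846, -0.2070]
J₁: ẑ×o_n = [0.9846, 0.4588, -0.0000], ω = ẑ
J2: z=[1.0000, 0.0000, 0.0000] o=[0.0000, -0.7600, 0.0000] → [0.0000, 0.2070, -0.2246, 1.0000, 0.0000, 0.0000]
J3: z=[1.0000, 0.0000, 0.0000] o=[0.0000, -0.8434, -0.4727] → [0.0000, -0.2657, -0.1413, 1.0000, 0.0000, 0.0000]
J4: z=[-0.0000, 0.8829, 0.4695] o=[0.4000, -0.9466, -0.2785] → [0.0809, 0.0276, -0.0519, -0.0000, 0.8829, 0.4695]
V = J·q̇ = [0.3569, 0.2405, -0.0214, 0.2890, -0.7576, 0.0302]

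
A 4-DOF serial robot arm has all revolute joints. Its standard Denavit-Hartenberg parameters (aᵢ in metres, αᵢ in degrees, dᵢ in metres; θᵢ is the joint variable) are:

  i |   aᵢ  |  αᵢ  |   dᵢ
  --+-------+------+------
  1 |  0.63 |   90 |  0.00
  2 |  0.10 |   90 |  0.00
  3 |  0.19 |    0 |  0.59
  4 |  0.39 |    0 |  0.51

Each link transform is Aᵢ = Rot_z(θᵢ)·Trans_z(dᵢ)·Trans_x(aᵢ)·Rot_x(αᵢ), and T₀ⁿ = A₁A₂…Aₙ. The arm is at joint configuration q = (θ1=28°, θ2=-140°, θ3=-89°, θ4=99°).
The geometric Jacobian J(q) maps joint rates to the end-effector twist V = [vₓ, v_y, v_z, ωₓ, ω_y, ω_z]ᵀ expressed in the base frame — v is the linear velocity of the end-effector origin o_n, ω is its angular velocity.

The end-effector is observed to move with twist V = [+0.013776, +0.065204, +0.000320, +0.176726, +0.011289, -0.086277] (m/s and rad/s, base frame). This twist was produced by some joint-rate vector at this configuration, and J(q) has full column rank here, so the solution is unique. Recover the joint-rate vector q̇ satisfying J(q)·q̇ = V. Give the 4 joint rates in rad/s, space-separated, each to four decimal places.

0.1060 0.0730 -0.7380 0.4870

o_n = [-0.4551, -0.1035, 0.5294]
J₁: ẑ×o_n = [0.1035, -0.4551, 0.0000], ω = ẑ
J2: z=[0.4695, -0.8829, 0.0000] o=[0.5563, 0.2958, 0.0000] → [-0.4674, -0.2485, -1.0804, 0.4695, -0.8829, 0.0000]
J3: z=[-0.5675, -0.3018, 0.7660] o=[0.4886, 0.2598, -0.0643] → [0.0992, -0.3860, -0.0786, -0.5675, -0.3018, 0.7660]
J4: z=[-0.5675, -0.3018, 0.7660] o=[0.0623, 0.2483, 0.3856] → [0.2261, -0.3148, 0.0435, -0.5675, -0.3018, 0.7660]
q̇ = J⁺·V = [0.1060, 0.0730, -0.7380, 0.4870]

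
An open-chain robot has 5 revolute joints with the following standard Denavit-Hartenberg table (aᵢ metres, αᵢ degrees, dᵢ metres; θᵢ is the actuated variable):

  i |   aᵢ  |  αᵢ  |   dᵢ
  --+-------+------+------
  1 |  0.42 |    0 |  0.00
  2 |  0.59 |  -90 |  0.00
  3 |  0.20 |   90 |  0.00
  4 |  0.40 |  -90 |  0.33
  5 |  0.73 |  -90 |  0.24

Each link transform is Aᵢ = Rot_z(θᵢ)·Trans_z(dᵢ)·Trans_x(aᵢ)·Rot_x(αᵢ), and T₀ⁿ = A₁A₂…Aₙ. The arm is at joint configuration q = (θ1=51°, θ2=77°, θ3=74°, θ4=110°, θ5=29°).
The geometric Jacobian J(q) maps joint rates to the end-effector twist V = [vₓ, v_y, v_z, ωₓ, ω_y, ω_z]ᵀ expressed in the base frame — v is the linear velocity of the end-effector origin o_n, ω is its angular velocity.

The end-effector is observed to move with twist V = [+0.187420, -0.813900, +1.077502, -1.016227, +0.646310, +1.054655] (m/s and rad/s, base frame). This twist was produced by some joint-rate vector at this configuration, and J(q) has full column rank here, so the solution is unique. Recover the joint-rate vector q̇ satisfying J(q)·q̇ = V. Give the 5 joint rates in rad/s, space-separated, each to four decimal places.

0.6800 0.7120 0.1710 0.9980 -0.6780

o_n = [-0.7245, 0.1403, 0.3594]
J₁: ẑ×o_n = [-0.1403, -0.7245, 0.0000], ω = ẑ
J2: z=[0.0000, 0.0000, 1.0000] o=[0.2643, 0.3264, 0.0000] → [0.1861, -0.9888, 0.0000, 0.0000, 0.0000, 1.0000]
J3: z=[-0.7880, -0.6157, 0.0000] o=[-0.0989, 0.7913, 0.0000] → [-0.2212, 0.2832, 0.1279, -0.7880, -0.6157, 0.0000]
J4: z=[-0.5918, 0.7575, 0.2756] o=[-0.1329, 0.8348, -0.1923] → [0.6093, 0.1634, 0.8591, -0.5918, 0.7575, 0.2756]
J5: z=[0.4290, 0.0065, 0.9033] o=[-0.6011, 0.8236, 0.0302] → [0.6194, -0.2526, -0.2923, 0.4290, 0.0065, 0.9033]
q̇ = J⁺·V = [0.6800, 0.7120, 0.1710, 0.9980, -0.6780]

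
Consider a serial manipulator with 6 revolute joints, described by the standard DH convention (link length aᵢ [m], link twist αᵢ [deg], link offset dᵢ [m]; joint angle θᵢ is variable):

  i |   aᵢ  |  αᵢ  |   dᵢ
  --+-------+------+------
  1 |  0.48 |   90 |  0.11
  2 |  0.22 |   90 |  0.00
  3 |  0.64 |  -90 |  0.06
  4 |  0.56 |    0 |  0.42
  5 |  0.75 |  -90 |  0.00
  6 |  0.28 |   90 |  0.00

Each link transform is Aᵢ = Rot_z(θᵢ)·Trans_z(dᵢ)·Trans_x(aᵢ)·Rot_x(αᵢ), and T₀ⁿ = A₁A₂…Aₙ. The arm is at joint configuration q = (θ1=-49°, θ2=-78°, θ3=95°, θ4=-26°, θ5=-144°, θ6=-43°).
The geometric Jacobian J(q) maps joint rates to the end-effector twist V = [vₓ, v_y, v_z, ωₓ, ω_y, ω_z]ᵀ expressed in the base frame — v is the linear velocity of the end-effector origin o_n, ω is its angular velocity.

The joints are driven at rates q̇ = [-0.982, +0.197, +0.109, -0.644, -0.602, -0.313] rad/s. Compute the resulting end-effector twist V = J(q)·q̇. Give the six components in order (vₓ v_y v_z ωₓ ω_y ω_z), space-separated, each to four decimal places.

o_n = [-0.1554, -0.0484, 0.4095]
J₁: ẑ×o_n = [0.0484, -0.1554, 0.0000], ω = ẑ
J2: z=[-0.7547, -0.6561, 0.0000] o=[0.3149, -0.3623, 0.1100] → [-0.1965, 0.2260, -0.5455, -0.7547, -0.6561, 0.0000]
J3: z=[-0.6417, 0.7382, -0.2079] o=[0.3449, -0.3968, -0.1052] → [0.4524, 0.4343, 0.1458, -0.6417, 0.7382, -0.2079]
J4: z=[-0.0701, 0.2135, 0.9744] o=[-0.1824, -0.7620, -0.0631] → [-0.5945, 0.0594, -0.0558, -0.0701, 0.2135, 0.9744]
J5: z=[-0.0701, 0.2135, 0.9744] o=[-0.7538, -0.8132, 0.3380] → [-0.7300, 0.5880, -0.1814, -0.0701, 0.2135, 0.9744]
J6: z=[-0.7646, 0.6159, -0.1899] o=[-0.2732, -0.2444, 0.2480] → [0.1367, 0.1011, -0.2225, -0.7646, 0.6159, -0.1899]
V = J·q̇ = [0.7427, -0.1794, 0.1232, 0.1080, -0.5076, -2.1593]

0.7427 -0.1794 0.1232 0.1080 -0.5076 -2.1593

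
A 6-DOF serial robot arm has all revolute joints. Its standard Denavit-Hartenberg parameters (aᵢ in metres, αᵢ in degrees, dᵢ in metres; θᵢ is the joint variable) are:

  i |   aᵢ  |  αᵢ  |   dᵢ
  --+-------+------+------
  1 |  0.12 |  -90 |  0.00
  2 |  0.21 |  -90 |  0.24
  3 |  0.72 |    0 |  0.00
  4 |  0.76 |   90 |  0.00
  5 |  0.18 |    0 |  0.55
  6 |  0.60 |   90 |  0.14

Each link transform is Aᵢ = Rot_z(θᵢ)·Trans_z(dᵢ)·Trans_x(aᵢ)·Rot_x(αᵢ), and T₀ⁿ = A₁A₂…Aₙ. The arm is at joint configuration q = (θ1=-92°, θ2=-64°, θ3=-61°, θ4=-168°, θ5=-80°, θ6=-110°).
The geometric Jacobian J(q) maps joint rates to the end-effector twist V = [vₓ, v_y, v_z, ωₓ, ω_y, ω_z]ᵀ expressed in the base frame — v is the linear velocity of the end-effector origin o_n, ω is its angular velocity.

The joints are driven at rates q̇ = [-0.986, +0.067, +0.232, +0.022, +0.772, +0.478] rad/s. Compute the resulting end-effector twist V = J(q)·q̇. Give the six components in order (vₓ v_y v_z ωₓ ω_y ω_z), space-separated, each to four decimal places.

o_n = [0.2493, -0.4790, 0.8844]
J₁: ẑ×o_n = [0.4790, 0.2493, -0.0000], ω = ẑ
J2: z=[0.9994, -0.0349, 0.0000] o=[-0.0042, -0.1199, 0.0000] → [-0.0309, -0.8839, -0.3501, 0.9994, -0.0349, 0.0000]
J3: z=[-0.0314, -0.8982, -0.4384] o=[0.2325, -0.2203, 0.1887] → [-0.7383, 0.0145, 0.0232, -0.0314, -0.8982, -0.4384]
J4: z=[-0.0314, -0.8982, -0.4384] o=[0.8565, -0.3952, 0.5025] → [-0.3798, 0.2782, -0.5428, -0.0314, -0.8982, -0.4384]
J5: z=[-0.6672, -0.3077, 0.6783] o=[0.2909, -0.1567, 0.0543] → [-0.0368, 0.5256, 0.2022, -0.6672, -0.3077, 0.6783]
J6: z=[-0.6672, -0.3077, 0.6783] o=[-0.0938, -0.1570, 0.4867] → [0.0961, 0.4981, 0.3205, -0.6672, -0.3077, 0.6783]
V = J·q̇ = [-0.6366, 0.3483, 0.2793, -0.7750, -0.6152, -0.2494]

-0.6366 0.3483 0.2793 -0.7750 -0.6152 -0.2494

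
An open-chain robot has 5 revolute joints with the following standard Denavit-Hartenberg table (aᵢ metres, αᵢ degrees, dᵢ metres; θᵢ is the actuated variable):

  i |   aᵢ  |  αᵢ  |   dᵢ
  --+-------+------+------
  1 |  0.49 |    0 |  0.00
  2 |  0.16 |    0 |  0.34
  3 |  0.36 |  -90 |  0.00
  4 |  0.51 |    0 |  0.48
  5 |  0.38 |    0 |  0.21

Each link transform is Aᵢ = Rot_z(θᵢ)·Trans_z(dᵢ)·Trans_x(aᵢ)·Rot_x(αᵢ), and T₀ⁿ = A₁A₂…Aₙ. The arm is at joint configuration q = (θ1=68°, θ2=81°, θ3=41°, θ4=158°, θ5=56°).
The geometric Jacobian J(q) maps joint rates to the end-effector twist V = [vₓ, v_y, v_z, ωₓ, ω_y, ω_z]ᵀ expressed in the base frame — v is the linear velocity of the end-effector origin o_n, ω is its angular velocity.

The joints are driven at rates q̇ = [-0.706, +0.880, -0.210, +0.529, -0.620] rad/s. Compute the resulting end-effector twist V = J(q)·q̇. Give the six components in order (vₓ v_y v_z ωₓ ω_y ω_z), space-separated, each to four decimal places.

0.4032 -0.1520 0.2215 -0.0158 0.0896 -0.0360

o_n = [0.5876, -0.0685, 0.3614]
J₁: ẑ×o_n = [0.0685, 0.5876, -0.0000], ω = ẑ
J2: z=[0.0000, 0.0000, 1.0000] o=[0.1836, 0.4543, 0.0000] → [0.5228, 0.4041, -0.0000, 0.0000, 0.0000, 1.0000]
J3: z=[0.0000, 0.0000, 1.0000] o=[0.0464, 0.5367, 0.3400] → [0.6052, 0.5412, -0.0000, 0.0000, 0.0000, 1.0000]
J4: z=[0.1736, -0.9848, 0.0000] o=[-0.3081, 0.4742, 0.3400] → [-0.0211, -0.0037, 0.7879, 0.1736, -0.9848, 0.0000]
J5: z=[0.1736, -0.9848, 0.0000] o=[0.2409, 0.0836, 0.1490] → [-0.2093, -0.0369, 0.3150, 0.1736, -0.9848, 0.0000]
V = J·q̇ = [0.4032, -0.1520, 0.2215, -0.0158, 0.0896, -0.0360]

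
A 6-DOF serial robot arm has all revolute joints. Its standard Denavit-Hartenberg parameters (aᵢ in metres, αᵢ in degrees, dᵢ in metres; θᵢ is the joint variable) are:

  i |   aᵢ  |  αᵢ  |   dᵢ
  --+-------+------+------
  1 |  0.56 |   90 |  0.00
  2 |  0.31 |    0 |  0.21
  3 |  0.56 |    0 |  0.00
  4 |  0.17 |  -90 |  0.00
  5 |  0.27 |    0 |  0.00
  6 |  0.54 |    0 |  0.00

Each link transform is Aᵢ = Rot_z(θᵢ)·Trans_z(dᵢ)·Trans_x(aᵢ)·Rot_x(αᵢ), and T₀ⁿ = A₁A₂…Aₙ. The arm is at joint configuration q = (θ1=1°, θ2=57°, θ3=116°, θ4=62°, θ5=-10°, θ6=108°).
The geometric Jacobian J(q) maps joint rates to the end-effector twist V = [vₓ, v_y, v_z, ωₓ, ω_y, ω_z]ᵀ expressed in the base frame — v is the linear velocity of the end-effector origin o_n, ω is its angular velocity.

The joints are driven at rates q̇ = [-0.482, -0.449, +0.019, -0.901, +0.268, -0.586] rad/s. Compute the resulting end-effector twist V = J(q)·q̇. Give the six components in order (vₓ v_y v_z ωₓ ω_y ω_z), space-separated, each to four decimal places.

-0.2200 0.1077 0.2890 -0.2837 1.3263 -0.2996

o_n = [-0.0387, 0.2772, 0.0327]
J₁: ẑ×o_n = [-0.2772, -0.0387, 0.0000], ω = ẑ
J2: z=[0.0175, -0.9998, 0.0000] o=[0.5599, 0.0098, 0.0000] → [-0.0327, -0.0006, -0.5939, 0.0175, -0.9998, 0.0000]
J3: z=[0.0175, -0.9998, 0.0000] o=[0.7324, -0.1972, 0.2600] → [0.2272, 0.0040, -0.7627, 0.0175, -0.9998, 0.0000]
J4: z=[0.0175, -0.9998, 0.0000] o=[0.1767, -0.2069, 0.3282] → [0.2955, 0.0052, -0.2069, 0.0175, -0.9998, 0.0000]
J5: z=[0.8190, 0.0143, -0.5736] o=[0.0792, -0.2087, 0.1890] → [0.2765, 0.1956, 0.3996, 0.8190, 0.0143, -0.5736]
J6: z=[0.8190, 0.0143, -0.5736] o=[-0.0725, -0.2582, -0.0288] → [0.3080, -0.0698, 0.4380, 0.8190, 0.0143, -0.5736]
V = J·q̇ = [-0.2200, 0.1077, 0.2890, -0.2837, 1.3263, -0.2996]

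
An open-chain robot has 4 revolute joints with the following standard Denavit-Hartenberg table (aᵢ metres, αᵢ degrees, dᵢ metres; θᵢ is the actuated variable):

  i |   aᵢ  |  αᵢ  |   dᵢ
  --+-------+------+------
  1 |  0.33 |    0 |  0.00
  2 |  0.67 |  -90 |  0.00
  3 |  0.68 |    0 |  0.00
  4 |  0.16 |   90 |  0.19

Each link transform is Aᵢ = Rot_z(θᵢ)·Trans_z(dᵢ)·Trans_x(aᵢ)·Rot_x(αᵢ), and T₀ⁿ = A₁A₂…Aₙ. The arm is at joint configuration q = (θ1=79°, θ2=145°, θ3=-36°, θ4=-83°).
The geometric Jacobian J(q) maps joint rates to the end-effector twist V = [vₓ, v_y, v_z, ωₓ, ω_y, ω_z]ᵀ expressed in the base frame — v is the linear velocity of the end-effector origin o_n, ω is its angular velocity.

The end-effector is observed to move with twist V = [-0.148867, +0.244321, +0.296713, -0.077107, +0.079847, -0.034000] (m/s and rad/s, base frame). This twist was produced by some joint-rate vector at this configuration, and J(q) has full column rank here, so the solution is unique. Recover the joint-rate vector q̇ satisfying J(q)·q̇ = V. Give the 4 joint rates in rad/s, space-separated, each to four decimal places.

o_n = [-0.6269, -0.6064, 0.5396]
J₁: ẑ×o_n = [0.6064, -0.6269, 0.0000], ω = ẑ
J2: z=[0.0000, 0.0000, 1.0000] o=[0.0630, 0.3239, 0.0000] → [0.9304, -0.6899, 0.0000, 0.0000, 0.0000, 1.0000]
J3: z=[0.6947, -0.7193, 0.0000] o=[-0.4190, -0.1415, 0.0000] → [-0.3882, -0.3749, -0.4726, 0.6947, -0.7193, 0.0000]
J4: z=[0.6947, -0.7193, 0.0000] o=[-0.8147, -0.5236, 0.3997] → [-0.1007, -0.0972, 0.0776, 0.6947, -0.7193, 0.0000]
q̇ = J⁺·V = [0.8890, -0.9230, -0.5550, 0.4440]

0.8890 -0.9230 -0.5550 0.4440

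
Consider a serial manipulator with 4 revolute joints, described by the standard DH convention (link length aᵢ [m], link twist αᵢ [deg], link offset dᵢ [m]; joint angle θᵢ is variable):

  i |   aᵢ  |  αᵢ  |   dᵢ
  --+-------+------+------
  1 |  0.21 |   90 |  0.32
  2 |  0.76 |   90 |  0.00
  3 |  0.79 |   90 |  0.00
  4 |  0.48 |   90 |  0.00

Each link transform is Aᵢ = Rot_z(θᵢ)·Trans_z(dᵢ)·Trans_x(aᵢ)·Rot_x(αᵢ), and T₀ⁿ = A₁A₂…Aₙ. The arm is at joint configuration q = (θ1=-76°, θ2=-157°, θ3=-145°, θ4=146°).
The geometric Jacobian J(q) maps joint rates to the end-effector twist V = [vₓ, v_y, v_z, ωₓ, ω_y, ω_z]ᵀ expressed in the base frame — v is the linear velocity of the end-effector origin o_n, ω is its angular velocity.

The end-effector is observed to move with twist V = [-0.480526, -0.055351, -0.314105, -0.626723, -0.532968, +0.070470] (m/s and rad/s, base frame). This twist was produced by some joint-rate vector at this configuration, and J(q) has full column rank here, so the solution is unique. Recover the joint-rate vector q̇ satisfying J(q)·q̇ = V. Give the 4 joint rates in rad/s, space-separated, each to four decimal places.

0.7290 0.6240 -0.7490 0.1380

o_n = [0.1459, 0.3444, 0.3956]
J₁: ẑ×o_n = [-0.3444, 0.1459, 0.0000], ω = ẑ
J2: z=[-0.9703, -0.2419, 0.0000] o=[0.0508, -0.2038, 0.3200] → [-0.0183, 0.0734, -0.5088, -0.9703, -0.2419, 0.0000]
J3: z=[-0.0945, 0.3791, 0.9205] o=[-0.1184, 0.4750, 0.0230] → [0.2615, 0.2785, -0.0879, -0.0945, 0.3791, 0.9205]
J4: z=[-0.6671, -0.7105, 0.2241] o=[0.4653, 0.0067, 0.2759] → [-0.1607, 0.0083, -0.4522, -0.6671, -0.7105, 0.2241]
q̇ = J⁺·V = [0.7290, 0.6240, -0.7490, 0.1380]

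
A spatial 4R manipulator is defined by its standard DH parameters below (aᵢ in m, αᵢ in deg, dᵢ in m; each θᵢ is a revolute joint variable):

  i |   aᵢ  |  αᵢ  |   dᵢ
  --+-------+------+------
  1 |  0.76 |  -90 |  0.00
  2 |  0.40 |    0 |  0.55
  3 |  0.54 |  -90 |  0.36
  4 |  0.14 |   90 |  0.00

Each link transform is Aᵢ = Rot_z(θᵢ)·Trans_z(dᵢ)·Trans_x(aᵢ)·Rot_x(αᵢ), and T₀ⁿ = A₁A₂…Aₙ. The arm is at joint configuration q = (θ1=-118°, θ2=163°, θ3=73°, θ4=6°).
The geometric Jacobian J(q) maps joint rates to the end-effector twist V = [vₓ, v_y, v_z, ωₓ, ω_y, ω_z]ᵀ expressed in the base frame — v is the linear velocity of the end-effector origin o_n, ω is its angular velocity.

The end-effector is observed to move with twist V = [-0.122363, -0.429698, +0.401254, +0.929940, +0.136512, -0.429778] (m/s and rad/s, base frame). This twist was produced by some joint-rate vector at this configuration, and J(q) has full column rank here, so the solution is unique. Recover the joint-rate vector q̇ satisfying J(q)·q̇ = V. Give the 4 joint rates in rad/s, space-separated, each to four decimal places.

o_n = [0.7917, -0.4183, 0.4462]
J₁: ẑ×o_n = [0.4183, 0.7917, -0.0000], ω = ẑ
J2: z=[0.8829, -0.4695, 0.0000] o=[-0.3568, -0.6710, 0.0000] → [-0.2095, -0.3939, 0.7623, 0.8829, -0.4695, 0.0000]
J3: z=[0.8829, -0.4695, 0.0000] o=[0.3084, -0.5915, -0.1169] → [-0.2644, -0.4972, 0.3798, 0.8829, -0.4695, 0.0000]
J4: z=[-0.3892, -0.7320, 0.5592] o=[0.7680, -0.4939, 0.3307] → [-0.1268, 0.0581, -0.0121, -0.3892, -0.7320, 0.5592]
q̇ = J⁺·V = [-0.0540, 0.2760, 0.4810, -0.6720]

-0.0540 0.2760 0.4810 -0.6720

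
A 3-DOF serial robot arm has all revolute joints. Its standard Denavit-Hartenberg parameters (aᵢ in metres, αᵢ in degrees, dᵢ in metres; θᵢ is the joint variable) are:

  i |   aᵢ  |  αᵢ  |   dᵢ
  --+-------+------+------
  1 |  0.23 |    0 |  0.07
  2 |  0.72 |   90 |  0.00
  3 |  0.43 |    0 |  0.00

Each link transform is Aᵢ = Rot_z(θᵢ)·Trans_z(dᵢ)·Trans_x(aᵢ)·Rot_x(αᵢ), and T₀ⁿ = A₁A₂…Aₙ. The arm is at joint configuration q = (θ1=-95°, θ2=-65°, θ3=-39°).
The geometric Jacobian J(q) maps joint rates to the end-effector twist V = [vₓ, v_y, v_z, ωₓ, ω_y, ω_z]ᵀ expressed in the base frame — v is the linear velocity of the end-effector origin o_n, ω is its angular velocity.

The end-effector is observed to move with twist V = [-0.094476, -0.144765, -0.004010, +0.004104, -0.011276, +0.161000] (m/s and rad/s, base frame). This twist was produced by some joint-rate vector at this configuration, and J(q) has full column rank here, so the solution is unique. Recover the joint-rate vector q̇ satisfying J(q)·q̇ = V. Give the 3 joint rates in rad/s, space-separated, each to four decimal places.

o_n = [-1.0106, -0.5897, -0.2006]
J₁: ẑ×o_n = [0.5897, -1.0106, 0.0000], ω = ẑ
J2: z=[0.0000, 0.0000, 1.0000] o=[-0.0200, -0.2291, 0.0700] → [0.3605, -0.9906, 0.0000, 0.0000, 0.0000, 1.0000]
J3: z=[-0.3420, 0.9397, 0.0000] o=[-0.6966, -0.4754, 0.0700] → [-0.2543, -0.0926, 0.3342, -0.3420, 0.9397, 0.0000]
q̇ = J⁺·V = [-0.6790, 0.8400, -0.0120]

-0.6790 0.8400 -0.0120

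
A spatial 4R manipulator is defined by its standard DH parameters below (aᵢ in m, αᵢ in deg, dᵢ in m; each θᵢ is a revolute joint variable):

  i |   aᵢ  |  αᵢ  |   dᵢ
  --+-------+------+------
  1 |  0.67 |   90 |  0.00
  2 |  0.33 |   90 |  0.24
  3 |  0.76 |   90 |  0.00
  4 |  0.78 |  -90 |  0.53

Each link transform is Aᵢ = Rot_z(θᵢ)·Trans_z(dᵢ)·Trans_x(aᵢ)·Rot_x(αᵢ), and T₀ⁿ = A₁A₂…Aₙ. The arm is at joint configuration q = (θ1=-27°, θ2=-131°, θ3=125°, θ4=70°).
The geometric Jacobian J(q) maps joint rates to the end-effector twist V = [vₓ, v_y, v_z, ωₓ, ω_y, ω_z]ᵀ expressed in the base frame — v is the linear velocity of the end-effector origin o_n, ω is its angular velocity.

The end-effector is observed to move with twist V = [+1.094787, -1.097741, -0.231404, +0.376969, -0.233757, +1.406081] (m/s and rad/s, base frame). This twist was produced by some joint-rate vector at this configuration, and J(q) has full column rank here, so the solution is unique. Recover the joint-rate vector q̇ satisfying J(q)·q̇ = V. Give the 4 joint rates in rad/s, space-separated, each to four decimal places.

o_n = [-0.6271, -1.2350, 0.3486]
J₁: ẑ×o_n = [1.2350, -0.6271, 0.0000], ω = ẑ
J2: z=[-0.4540, -0.8910, 0.0000] o=[0.5970, -0.3042, 0.0000] → [-0.3106, 0.1583, -0.6681, -0.4540, -0.8910, 0.0000]
J3: z=[-0.6725, 0.3426, 0.6561] o=[0.2951, -0.4197, -0.2491] → [0.7396, -0.2031, 0.8642, -0.6725, 0.3426, 0.6561]
J4: z=[-0.7392, -0.2671, -0.6182] o=[0.2673, -1.1043, 0.0799] → [-0.1526, 0.7516, -0.1423, -0.7392, -0.2671, -0.6182]
q̇ = J⁺·V = [0.9220, 0.4960, -0.0160, -0.8000]

0.9220 0.4960 -0.0160 -0.8000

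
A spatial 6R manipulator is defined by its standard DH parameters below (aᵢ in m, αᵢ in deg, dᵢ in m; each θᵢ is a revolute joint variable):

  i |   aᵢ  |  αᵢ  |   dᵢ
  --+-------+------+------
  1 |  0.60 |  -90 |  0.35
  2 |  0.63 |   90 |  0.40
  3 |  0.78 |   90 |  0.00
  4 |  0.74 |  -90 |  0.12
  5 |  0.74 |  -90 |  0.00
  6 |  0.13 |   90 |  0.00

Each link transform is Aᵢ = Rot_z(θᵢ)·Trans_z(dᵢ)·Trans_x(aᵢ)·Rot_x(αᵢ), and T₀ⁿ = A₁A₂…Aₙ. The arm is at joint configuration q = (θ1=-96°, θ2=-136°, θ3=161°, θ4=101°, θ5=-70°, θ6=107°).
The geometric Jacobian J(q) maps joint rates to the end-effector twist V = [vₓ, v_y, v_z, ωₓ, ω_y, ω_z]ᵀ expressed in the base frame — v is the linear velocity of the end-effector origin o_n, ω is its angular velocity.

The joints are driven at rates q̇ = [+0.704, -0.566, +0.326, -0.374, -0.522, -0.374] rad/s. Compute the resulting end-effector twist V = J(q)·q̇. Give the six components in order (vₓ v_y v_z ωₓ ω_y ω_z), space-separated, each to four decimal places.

o_n = [1.3870, 0.0898, -0.2148]
J₁: ẑ×o_n = [-0.0898, 1.3870, 0.0000], ω = ẑ
J2: z=[0.9945, -0.1045, 0.0000] o=[-0.0627, -0.5967, 0.3500] → [0.0590, 0.5617, 0.8343, 0.9945, -0.1045, 0.0000]
J3: z=[0.0726, 0.6909, -0.7193] o=[0.3825, -0.1878, 0.7876] → [-0.4929, -0.6498, -0.6738, 0.0726, 0.6909, -0.7193]
J4: z=[0.9648, 0.1341, 0.2262] o=[0.5796, -0.7420, 0.2753] → [-0.2538, 0.6555, 0.6942, 0.9648, 0.1341, 0.2262]
J5: z=[-0.2619, 0.5656, 0.7820] o=[0.7124, -0.1237, -0.1273] → [-0.2164, 0.5046, -0.4374, -0.2619, 0.5656, 0.7820]
J6: z=[-0.3083, 0.7188, -0.6231] o=[1.3891, 0.1754, -0.1171] → [-0.1236, -0.0288, 0.0280, -0.3083, 0.7188, -0.6231]
V = J·q̇ = [-0.0031, -0.0511, -0.7336, -0.6480, -0.3298, 0.2098]

-0.0031 -0.0511 -0.7336 -0.6480 -0.3298 0.2098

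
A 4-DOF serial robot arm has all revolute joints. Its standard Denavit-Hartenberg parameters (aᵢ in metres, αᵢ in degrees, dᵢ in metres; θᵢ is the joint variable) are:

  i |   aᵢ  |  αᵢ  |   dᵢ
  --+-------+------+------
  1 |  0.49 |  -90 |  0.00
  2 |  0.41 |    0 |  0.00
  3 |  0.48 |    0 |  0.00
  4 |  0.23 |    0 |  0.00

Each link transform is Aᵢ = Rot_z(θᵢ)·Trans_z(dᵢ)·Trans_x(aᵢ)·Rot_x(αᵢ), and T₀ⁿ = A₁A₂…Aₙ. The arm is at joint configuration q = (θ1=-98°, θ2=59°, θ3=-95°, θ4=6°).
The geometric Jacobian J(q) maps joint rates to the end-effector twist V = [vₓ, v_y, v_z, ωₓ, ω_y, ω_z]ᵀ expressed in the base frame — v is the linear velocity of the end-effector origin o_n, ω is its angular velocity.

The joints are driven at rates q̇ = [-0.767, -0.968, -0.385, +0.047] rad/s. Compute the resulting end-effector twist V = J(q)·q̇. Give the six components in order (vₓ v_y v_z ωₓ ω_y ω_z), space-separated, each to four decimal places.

o_n = [-0.1793, -1.2761, 0.0457]
J₁: ẑ×o_n = [1.2761, -0.1793, 0.0000], ω = ẑ
J2: z=[0.9903, -0.1392, 0.0000] o=[-0.0682, -0.4852, 0.0000] → [-0.0064, -0.0453, -0.7987, 0.9903, -0.1392, 0.0000]
J3: z=[0.9903, -0.1392, 0.0000] o=[-0.0976, -0.6943, -0.3514] → [-0.0553, -0.3933, -0.5875, 0.9903, -0.1392, 0.0000]
J4: z=[0.9903, -0.1392, 0.0000] o=[-0.1516, -1.0789, -0.0693] → [-0.0160, -0.1139, -0.1992, 0.9903, -0.1392, 0.0000]
V = J·q̇ = [-0.9521, 0.3274, 0.9900, -1.2933, 0.1818, -0.7670]

-0.9521 0.3274 0.9900 -1.2933 0.1818 -0.7670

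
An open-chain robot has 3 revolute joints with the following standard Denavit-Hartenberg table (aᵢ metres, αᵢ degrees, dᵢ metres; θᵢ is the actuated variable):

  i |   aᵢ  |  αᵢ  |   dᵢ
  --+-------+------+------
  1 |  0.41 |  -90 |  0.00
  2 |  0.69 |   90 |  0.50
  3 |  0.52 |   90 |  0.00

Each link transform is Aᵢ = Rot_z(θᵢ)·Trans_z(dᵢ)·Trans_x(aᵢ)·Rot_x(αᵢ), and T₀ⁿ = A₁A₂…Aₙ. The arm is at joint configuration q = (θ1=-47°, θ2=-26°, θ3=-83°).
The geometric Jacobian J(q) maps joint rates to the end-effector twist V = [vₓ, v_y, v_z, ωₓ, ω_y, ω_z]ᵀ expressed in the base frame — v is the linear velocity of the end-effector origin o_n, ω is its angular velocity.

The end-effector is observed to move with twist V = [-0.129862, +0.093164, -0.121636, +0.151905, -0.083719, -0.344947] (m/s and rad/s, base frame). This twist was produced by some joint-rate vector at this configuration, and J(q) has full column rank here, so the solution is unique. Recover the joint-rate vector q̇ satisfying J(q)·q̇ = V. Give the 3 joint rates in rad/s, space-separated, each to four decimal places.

-0.0070 0.0540 -0.3760

o_n = [0.7296, -0.8061, 0.3303]
J₁: ẑ×o_n = [0.8061, 0.7296, -0.0000], ω = ẑ
J2: z=[0.7314, 0.6820, 0.0000] o=[0.2796, -0.2999, 0.0000] → [0.2252, -0.2415, -0.6771, 0.7314, 0.6820, 0.0000]
J3: z=[-0.2990, 0.3206, 0.8988] o=[1.0682, -0.4124, 0.3025] → [0.3627, -0.2960, 0.2263, -0.2990, 0.3206, 0.8988]
q̇ = J⁺·V = [-0.0070, 0.0540, -0.3760]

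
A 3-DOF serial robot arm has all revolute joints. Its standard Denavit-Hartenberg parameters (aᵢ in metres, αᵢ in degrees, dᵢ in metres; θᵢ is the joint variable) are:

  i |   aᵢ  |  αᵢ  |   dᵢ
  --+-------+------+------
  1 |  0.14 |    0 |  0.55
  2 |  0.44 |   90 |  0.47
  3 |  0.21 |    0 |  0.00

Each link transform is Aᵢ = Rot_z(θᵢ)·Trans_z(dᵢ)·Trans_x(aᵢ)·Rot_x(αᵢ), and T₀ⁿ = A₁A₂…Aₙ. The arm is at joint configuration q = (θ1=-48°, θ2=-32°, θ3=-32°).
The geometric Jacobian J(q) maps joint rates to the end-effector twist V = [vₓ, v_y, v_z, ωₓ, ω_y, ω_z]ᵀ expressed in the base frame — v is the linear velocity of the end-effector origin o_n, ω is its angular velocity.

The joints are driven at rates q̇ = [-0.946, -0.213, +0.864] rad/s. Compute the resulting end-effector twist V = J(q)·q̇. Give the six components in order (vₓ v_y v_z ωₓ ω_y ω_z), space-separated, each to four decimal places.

-0.7872 -0.3077 0.1539 -0.8509 -0.1500 -1.1590

o_n = [0.2010, -0.7127, 0.9087]
J₁: ẑ×o_n = [0.7127, 0.2010, -0.0000], ω = ẑ
J2: z=[0.0000, 0.0000, 1.0000] o=[0.0937, -0.1040, 0.5500] → [0.6087, 0.1073, -0.0000, 0.0000, 0.0000, 1.0000]
J3: z=[-0.9848, -0.1736, 0.0000] o=[0.1701, -0.5374, 1.0200] → [0.0193, -0.1096, 0.1781, -0.9848, -0.1736, 0.0000]
V = J·q̇ = [-0.7872, -0.3077, 0.1539, -0.8509, -0.1500, -1.1590]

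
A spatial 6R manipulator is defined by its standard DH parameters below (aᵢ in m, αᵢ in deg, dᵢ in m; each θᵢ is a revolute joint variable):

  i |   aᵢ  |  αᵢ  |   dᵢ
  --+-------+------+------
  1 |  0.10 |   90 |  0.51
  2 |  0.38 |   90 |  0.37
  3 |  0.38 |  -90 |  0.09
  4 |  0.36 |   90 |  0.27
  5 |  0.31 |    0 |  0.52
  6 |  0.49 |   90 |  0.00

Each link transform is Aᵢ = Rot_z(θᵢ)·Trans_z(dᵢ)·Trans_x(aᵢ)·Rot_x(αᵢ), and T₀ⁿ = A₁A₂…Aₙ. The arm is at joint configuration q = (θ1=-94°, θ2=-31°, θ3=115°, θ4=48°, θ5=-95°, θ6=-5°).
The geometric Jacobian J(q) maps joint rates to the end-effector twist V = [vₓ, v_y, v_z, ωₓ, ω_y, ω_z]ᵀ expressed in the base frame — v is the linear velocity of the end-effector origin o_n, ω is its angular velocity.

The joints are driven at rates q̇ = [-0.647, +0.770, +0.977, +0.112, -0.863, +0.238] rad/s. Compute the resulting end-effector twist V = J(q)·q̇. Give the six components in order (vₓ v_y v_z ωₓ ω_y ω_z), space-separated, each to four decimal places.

0.1596 1.5781 0.3862 -0.2866 0.2271 -1.1748

o_n = [-1.4571, -0.2613, 0.0564]
J₁: ẑ×o_n = [0.2613, -1.4571, 0.0000], ω = ẑ
J2: z=[-0.9976, 0.0698, 0.0000] o=[-0.0070, -0.0998, 0.5100] → [-0.0316, -0.4525, 0.2623, -0.9976, 0.0698, 0.0000]
J3: z=[0.0359, 0.5138, -0.8572] o=[-0.3988, -0.3989, 0.3143] → [-0.0146, 0.9164, 0.5487, 0.0359, 0.5138, -0.8572]
J4: z=[0.4758, 0.7455, 0.4668] o=[-0.7295, -0.1913, 0.3199] → [-0.1637, -0.2142, 0.5091, 0.4758, 0.7455, 0.4668]
J5: z=[-0.6291, 0.6593, -0.4118] o=[-0.8224, -0.0252, 0.7276] → [-0.5398, -0.1609, 0.5670, -0.6291, 0.6593, -0.4118]
J6: z=[-0.6291, 0.6593, -0.4118] o=[-1.2798, 0.0901, 0.3482] → [-0.3371, -0.1106, 0.3380, -0.6291, 0.6593, -0.4118]
V = J·q̇ = [0.1596, 1.5781, 0.3862, -0.2866, 0.2271, -1.1748]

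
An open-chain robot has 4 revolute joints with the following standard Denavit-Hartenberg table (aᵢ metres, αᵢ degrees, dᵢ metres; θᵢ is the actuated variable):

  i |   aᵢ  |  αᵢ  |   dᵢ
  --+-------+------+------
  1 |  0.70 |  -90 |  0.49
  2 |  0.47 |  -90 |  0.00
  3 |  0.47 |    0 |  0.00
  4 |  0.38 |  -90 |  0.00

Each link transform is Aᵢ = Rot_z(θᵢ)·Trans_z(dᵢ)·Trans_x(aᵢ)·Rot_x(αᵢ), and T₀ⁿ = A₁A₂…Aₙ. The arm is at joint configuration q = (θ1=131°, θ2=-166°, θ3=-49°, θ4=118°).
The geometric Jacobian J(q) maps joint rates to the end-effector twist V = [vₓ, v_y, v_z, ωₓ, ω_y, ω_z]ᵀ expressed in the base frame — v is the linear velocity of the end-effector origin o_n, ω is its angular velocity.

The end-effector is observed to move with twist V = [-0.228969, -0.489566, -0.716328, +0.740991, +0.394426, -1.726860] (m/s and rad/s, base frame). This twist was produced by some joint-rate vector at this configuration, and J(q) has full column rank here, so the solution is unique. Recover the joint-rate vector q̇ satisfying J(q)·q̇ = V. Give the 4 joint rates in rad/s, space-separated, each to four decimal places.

-0.9710 -0.8180 -0.6680 -0.1110

o_n = [0.1230, -0.1414, 0.7112]
J₁: ẑ×o_n = [0.1414, 0.1230, -0.0000], ω = ẑ
J2: z=[-0.7547, -0.6561, 0.0000] o=[-0.4592, 0.5283, 0.4900] → [-0.1451, 0.1670, 0.8874, -0.7547, -0.6561, 0.0000]
J3: z=[-0.1587, 0.1826, 0.9703] o=[-0.1601, 0.1841, 0.6037] → [0.3355, 0.2917, -0.0000, -0.1587, 0.1826, 0.9703]
J4: z=[-0.1587, 0.1826, 0.9703] o=[-0.2315, -0.2744, 0.6783] → [-0.1231, 0.3491, -0.0858, -0.1587, 0.1826, 0.9703]
q̇ = J⁺·V = [-0.9710, -0.8180, -0.6680, -0.1110]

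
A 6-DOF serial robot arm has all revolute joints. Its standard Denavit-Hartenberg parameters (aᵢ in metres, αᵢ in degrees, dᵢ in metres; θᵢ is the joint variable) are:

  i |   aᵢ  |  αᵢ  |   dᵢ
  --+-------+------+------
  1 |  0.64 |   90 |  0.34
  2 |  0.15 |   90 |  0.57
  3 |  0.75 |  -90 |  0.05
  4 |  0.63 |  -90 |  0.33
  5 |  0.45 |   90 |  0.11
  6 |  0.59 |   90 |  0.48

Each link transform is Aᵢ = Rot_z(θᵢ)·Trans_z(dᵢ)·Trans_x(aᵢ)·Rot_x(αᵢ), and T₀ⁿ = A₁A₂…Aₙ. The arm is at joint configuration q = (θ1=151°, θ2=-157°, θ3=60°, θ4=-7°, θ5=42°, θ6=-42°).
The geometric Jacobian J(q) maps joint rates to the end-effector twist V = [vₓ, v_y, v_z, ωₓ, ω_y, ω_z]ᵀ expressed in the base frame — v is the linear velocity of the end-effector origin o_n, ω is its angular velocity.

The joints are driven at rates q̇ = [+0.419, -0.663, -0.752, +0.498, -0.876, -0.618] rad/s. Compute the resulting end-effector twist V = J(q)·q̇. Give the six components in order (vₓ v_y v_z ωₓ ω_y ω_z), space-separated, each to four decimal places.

o_n = [1.8798, 1.9544, 0.3474]
J₁: ẑ×o_n = [-1.9544, 1.8798, 0.0000], ω = ẑ
J2: z=[0.4848, 0.8746, 0.0000] o=[-0.5598, 0.3103, 0.3400] → [0.0064, -0.0036, -1.3366, 0.4848, 0.8746, 0.0000]
J3: z=[0.3417, -0.1894, 0.9205] o=[-0.1627, 0.7419, 0.2814] → [-1.1286, 1.8576, 0.8013, 0.3417, -0.1894, 0.9205]
J4: z=[-0.4548, 0.8238, 0.3384] o=[0.4712, 1.1331, 0.1809] → [-0.1408, 0.5524, -1.5339, -0.4548, 0.8238, 0.3384]
J5: z=[-0.2390, 0.2531, -0.9375] o=[0.8616, 1.7245, 0.2411] → [0.2424, -0.9291, -0.3127, -0.2390, 0.2531, -0.9375]
J6: z=[0.2361, 0.9516, 0.1968] o=[1.2592, 1.6740, 0.0087] → [0.2671, 0.0422, -0.5244, 0.2361, 0.9516, 0.1968]
V = J·q̇ = [-0.4219, 0.4560, 0.1177, -0.7415, -0.8370, 0.5949]

-0.4219 0.4560 0.1177 -0.7415 -0.8370 0.5949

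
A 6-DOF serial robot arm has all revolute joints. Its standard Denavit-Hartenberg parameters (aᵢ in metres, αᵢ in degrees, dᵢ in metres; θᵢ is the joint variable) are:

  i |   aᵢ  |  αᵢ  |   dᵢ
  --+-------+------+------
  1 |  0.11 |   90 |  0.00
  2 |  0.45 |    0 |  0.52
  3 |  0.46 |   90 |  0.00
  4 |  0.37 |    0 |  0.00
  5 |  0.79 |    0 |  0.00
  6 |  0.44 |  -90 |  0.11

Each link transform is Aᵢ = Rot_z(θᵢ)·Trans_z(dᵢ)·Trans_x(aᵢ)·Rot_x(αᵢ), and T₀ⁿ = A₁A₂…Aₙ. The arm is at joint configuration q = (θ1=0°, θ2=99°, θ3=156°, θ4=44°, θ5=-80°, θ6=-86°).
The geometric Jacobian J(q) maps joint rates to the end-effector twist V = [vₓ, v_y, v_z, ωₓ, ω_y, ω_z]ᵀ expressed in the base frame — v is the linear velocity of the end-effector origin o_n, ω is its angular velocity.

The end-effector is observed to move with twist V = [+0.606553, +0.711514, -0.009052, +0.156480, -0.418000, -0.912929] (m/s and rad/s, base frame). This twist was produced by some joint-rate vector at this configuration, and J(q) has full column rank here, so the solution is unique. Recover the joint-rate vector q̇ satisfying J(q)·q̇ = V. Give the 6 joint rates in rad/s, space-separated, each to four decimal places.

o_n = [-0.3597, 0.0605, -0.6206]
J₁: ẑ×o_n = [-0.0605, -0.3597, 0.0000], ω = ẑ
J2: z=[0.0000, -1.0000, 0.0000] o=[0.1100, 0.0000, 0.0000] → [0.6206, -0.0000, -0.4697, 0.0000, -1.0000, 0.0000]
J3: z=[0.0000, -1.0000, 0.0000] o=[0.0396, -0.5200, 0.4445] → [1.0651, -0.0000, -0.3993, 0.0000, -1.0000, 0.0000]
J4: z=[-0.9659, -0.0000, 0.2588] o=[-0.0795, -0.5200, 0.0001] → [-0.1502, -0.6721, -0.5607, -0.9659, -0.0000, 0.2588]
J5: z=[-0.9659, -0.0000, 0.2588] o=[-0.1483, -0.7770, -0.2570] → [-0.2168, -0.4060, -0.8090, -0.9659, -0.0000, 0.2588]
J6: z=[-0.9659, -0.0000, 0.2588] o=[-0.3138, -0.3127, -0.8743] → [-0.0966, 0.2332, -0.3604, -0.9659, -0.0000, 0.2588]
q̇ = J⁺·V = [-0.8710, -0.1560, 0.5740, -0.5000, 0.0260, 0.3120]

-0.8710 -0.1560 0.5740 -0.5000 0.0260 0.3120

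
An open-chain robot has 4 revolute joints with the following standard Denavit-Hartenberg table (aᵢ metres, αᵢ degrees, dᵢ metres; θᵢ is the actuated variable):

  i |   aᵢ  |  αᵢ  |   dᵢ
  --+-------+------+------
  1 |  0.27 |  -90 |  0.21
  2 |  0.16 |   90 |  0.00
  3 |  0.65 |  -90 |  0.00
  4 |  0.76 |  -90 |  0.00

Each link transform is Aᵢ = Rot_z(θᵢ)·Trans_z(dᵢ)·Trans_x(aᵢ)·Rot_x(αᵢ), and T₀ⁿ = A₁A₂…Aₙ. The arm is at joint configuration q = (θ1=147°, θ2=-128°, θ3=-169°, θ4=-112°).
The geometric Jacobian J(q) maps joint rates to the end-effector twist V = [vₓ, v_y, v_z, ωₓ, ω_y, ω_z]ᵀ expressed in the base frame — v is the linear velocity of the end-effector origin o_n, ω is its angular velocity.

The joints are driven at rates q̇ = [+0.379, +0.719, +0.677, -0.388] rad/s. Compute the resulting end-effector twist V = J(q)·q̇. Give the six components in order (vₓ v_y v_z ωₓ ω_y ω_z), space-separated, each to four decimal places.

0.5612 -0.0635 0.6280 -0.1898 -1.1882 -0.0961

o_n = [0.1747, -0.0303, -0.3803]
J₁: ẑ×o_n = [0.0303, 0.1747, -0.0000], ω = ẑ
J2: z=[-0.5446, -0.8387, 0.0000] o=[-0.2264, 0.1471, 0.2100] → [0.4951, -0.3215, 0.4330, -0.5446, -0.8387, 0.0000]
J3: z=[0.6609, -0.4292, -0.6157] o=[-0.1438, 0.0934, 0.3361] → [0.2313, 0.2774, 0.0549, 0.6609, -0.4292, -0.6157]
J4: z=[0.6332, 0.7593, 0.1504] o=[-0.4057, 0.4114, -0.1667] → [-0.0958, 0.2225, -0.7204, 0.6332, 0.7593, 0.1504]
V = J·q̇ = [0.5612, -0.0635, 0.6280, -0.1898, -1.1882, -0.0961]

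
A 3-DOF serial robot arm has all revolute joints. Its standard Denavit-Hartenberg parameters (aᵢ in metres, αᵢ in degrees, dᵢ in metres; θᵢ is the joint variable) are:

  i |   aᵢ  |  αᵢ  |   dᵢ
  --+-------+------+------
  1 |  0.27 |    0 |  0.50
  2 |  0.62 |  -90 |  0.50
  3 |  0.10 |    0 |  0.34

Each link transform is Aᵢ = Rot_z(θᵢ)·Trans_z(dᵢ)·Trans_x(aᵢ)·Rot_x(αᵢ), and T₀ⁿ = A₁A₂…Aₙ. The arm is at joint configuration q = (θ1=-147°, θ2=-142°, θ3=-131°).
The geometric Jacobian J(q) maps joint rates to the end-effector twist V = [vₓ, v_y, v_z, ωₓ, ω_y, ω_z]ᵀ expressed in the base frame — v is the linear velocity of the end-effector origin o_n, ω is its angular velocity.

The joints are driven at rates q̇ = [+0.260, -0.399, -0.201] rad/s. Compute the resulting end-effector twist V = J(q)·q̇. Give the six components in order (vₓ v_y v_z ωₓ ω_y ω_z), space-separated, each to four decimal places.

0.1215 -0.0536 -0.0132 0.1900 -0.0654 -0.1390

o_n = [-0.3674, 0.4878, 1.0755]
J₁: ẑ×o_n = [-0.4878, -0.3674, 0.0000], ω = ẑ
J2: z=[0.0000, 0.0000, 1.0000] o=[-0.2264, -0.1471, 0.5000] → [-0.6349, -0.1410, 0.0000, 0.0000, 0.0000, 1.0000]
J3: z=[-0.9455, 0.3256, 0.0000] o=[-0.0246, 0.4392, 1.0000] → [0.0246, 0.0714, 0.0656, -0.9455, 0.3256, 0.0000]
V = J·q̇ = [0.1215, -0.0536, -0.0132, 0.1900, -0.0654, -0.1390]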